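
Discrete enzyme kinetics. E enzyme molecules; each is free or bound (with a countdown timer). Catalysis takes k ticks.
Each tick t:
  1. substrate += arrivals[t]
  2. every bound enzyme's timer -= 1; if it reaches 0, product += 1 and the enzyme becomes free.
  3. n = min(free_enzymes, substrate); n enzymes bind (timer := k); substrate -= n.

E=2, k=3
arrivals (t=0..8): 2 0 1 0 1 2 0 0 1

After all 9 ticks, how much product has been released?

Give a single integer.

t=0: arr=2 -> substrate=0 bound=2 product=0
t=1: arr=0 -> substrate=0 bound=2 product=0
t=2: arr=1 -> substrate=1 bound=2 product=0
t=3: arr=0 -> substrate=0 bound=1 product=2
t=4: arr=1 -> substrate=0 bound=2 product=2
t=5: arr=2 -> substrate=2 bound=2 product=2
t=6: arr=0 -> substrate=1 bound=2 product=3
t=7: arr=0 -> substrate=0 bound=2 product=4
t=8: arr=1 -> substrate=1 bound=2 product=4

Answer: 4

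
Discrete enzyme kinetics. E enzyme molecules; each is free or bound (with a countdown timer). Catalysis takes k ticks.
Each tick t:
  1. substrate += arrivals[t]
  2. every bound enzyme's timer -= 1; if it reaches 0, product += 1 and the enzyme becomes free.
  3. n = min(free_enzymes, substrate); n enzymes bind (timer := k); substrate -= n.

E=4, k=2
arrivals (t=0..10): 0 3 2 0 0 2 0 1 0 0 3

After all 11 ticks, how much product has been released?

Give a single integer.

t=0: arr=0 -> substrate=0 bound=0 product=0
t=1: arr=3 -> substrate=0 bound=3 product=0
t=2: arr=2 -> substrate=1 bound=4 product=0
t=3: arr=0 -> substrate=0 bound=2 product=3
t=4: arr=0 -> substrate=0 bound=1 product=4
t=5: arr=2 -> substrate=0 bound=2 product=5
t=6: arr=0 -> substrate=0 bound=2 product=5
t=7: arr=1 -> substrate=0 bound=1 product=7
t=8: arr=0 -> substrate=0 bound=1 product=7
t=9: arr=0 -> substrate=0 bound=0 product=8
t=10: arr=3 -> substrate=0 bound=3 product=8

Answer: 8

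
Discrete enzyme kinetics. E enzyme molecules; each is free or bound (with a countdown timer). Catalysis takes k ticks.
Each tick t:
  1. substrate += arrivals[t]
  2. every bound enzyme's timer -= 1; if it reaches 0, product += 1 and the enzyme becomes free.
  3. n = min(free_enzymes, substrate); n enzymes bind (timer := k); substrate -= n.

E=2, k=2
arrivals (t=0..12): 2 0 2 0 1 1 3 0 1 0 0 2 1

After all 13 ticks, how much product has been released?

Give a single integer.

t=0: arr=2 -> substrate=0 bound=2 product=0
t=1: arr=0 -> substrate=0 bound=2 product=0
t=2: arr=2 -> substrate=0 bound=2 product=2
t=3: arr=0 -> substrate=0 bound=2 product=2
t=4: arr=1 -> substrate=0 bound=1 product=4
t=5: arr=1 -> substrate=0 bound=2 product=4
t=6: arr=3 -> substrate=2 bound=2 product=5
t=7: arr=0 -> substrate=1 bound=2 product=6
t=8: arr=1 -> substrate=1 bound=2 product=7
t=9: arr=0 -> substrate=0 bound=2 product=8
t=10: arr=0 -> substrate=0 bound=1 product=9
t=11: arr=2 -> substrate=0 bound=2 product=10
t=12: arr=1 -> substrate=1 bound=2 product=10

Answer: 10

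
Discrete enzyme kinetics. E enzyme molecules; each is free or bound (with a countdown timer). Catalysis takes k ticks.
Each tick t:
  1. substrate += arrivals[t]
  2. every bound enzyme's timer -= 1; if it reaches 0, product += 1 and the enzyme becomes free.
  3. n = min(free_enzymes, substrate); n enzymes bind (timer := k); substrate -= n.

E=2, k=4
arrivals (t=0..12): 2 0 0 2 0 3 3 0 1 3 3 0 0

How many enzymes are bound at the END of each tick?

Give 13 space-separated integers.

Answer: 2 2 2 2 2 2 2 2 2 2 2 2 2

Derivation:
t=0: arr=2 -> substrate=0 bound=2 product=0
t=1: arr=0 -> substrate=0 bound=2 product=0
t=2: arr=0 -> substrate=0 bound=2 product=0
t=3: arr=2 -> substrate=2 bound=2 product=0
t=4: arr=0 -> substrate=0 bound=2 product=2
t=5: arr=3 -> substrate=3 bound=2 product=2
t=6: arr=3 -> substrate=6 bound=2 product=2
t=7: arr=0 -> substrate=6 bound=2 product=2
t=8: arr=1 -> substrate=5 bound=2 product=4
t=9: arr=3 -> substrate=8 bound=2 product=4
t=10: arr=3 -> substrate=11 bound=2 product=4
t=11: arr=0 -> substrate=11 bound=2 product=4
t=12: arr=0 -> substrate=9 bound=2 product=6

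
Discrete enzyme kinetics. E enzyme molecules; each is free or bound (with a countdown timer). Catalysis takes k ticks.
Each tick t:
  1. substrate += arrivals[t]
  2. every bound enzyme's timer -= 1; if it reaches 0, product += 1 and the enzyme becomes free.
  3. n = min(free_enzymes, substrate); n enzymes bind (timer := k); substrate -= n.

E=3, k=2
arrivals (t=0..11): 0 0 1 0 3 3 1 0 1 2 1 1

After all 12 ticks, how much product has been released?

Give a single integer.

t=0: arr=0 -> substrate=0 bound=0 product=0
t=1: arr=0 -> substrate=0 bound=0 product=0
t=2: arr=1 -> substrate=0 bound=1 product=0
t=3: arr=0 -> substrate=0 bound=1 product=0
t=4: arr=3 -> substrate=0 bound=3 product=1
t=5: arr=3 -> substrate=3 bound=3 product=1
t=6: arr=1 -> substrate=1 bound=3 product=4
t=7: arr=0 -> substrate=1 bound=3 product=4
t=8: arr=1 -> substrate=0 bound=2 product=7
t=9: arr=2 -> substrate=1 bound=3 product=7
t=10: arr=1 -> substrate=0 bound=3 product=9
t=11: arr=1 -> substrate=0 bound=3 product=10

Answer: 10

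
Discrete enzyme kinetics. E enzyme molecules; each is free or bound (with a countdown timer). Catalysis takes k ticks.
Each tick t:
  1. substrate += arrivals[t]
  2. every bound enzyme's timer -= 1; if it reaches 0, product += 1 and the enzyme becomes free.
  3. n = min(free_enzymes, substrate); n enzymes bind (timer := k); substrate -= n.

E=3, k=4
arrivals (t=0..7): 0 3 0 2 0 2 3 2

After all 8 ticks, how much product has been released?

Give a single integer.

Answer: 3

Derivation:
t=0: arr=0 -> substrate=0 bound=0 product=0
t=1: arr=3 -> substrate=0 bound=3 product=0
t=2: arr=0 -> substrate=0 bound=3 product=0
t=3: arr=2 -> substrate=2 bound=3 product=0
t=4: arr=0 -> substrate=2 bound=3 product=0
t=5: arr=2 -> substrate=1 bound=3 product=3
t=6: arr=3 -> substrate=4 bound=3 product=3
t=7: arr=2 -> substrate=6 bound=3 product=3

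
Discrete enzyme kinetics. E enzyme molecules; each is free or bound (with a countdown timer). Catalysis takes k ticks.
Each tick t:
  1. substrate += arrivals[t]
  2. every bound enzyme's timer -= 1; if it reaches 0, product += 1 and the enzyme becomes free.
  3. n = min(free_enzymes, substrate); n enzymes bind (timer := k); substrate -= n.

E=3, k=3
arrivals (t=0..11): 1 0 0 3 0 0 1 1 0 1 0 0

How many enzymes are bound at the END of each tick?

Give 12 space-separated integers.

t=0: arr=1 -> substrate=0 bound=1 product=0
t=1: arr=0 -> substrate=0 bound=1 product=0
t=2: arr=0 -> substrate=0 bound=1 product=0
t=3: arr=3 -> substrate=0 bound=3 product=1
t=4: arr=0 -> substrate=0 bound=3 product=1
t=5: arr=0 -> substrate=0 bound=3 product=1
t=6: arr=1 -> substrate=0 bound=1 product=4
t=7: arr=1 -> substrate=0 bound=2 product=4
t=8: arr=0 -> substrate=0 bound=2 product=4
t=9: arr=1 -> substrate=0 bound=2 product=5
t=10: arr=0 -> substrate=0 bound=1 product=6
t=11: arr=0 -> substrate=0 bound=1 product=6

Answer: 1 1 1 3 3 3 1 2 2 2 1 1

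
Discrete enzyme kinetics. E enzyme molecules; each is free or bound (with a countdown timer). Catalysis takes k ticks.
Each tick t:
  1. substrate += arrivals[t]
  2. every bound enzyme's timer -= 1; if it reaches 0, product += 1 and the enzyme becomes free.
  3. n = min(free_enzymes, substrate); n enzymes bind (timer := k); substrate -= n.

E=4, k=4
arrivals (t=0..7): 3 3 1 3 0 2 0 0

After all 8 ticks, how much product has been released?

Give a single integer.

Answer: 4

Derivation:
t=0: arr=3 -> substrate=0 bound=3 product=0
t=1: arr=3 -> substrate=2 bound=4 product=0
t=2: arr=1 -> substrate=3 bound=4 product=0
t=3: arr=3 -> substrate=6 bound=4 product=0
t=4: arr=0 -> substrate=3 bound=4 product=3
t=5: arr=2 -> substrate=4 bound=4 product=4
t=6: arr=0 -> substrate=4 bound=4 product=4
t=7: arr=0 -> substrate=4 bound=4 product=4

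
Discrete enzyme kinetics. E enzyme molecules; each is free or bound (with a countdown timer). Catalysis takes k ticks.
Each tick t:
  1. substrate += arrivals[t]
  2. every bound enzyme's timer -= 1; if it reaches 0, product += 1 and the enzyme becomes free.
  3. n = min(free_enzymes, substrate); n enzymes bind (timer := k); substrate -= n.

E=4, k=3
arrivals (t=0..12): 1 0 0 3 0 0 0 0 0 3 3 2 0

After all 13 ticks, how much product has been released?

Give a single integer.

Answer: 7

Derivation:
t=0: arr=1 -> substrate=0 bound=1 product=0
t=1: arr=0 -> substrate=0 bound=1 product=0
t=2: arr=0 -> substrate=0 bound=1 product=0
t=3: arr=3 -> substrate=0 bound=3 product=1
t=4: arr=0 -> substrate=0 bound=3 product=1
t=5: arr=0 -> substrate=0 bound=3 product=1
t=6: arr=0 -> substrate=0 bound=0 product=4
t=7: arr=0 -> substrate=0 bound=0 product=4
t=8: arr=0 -> substrate=0 bound=0 product=4
t=9: arr=3 -> substrate=0 bound=3 product=4
t=10: arr=3 -> substrate=2 bound=4 product=4
t=11: arr=2 -> substrate=4 bound=4 product=4
t=12: arr=0 -> substrate=1 bound=4 product=7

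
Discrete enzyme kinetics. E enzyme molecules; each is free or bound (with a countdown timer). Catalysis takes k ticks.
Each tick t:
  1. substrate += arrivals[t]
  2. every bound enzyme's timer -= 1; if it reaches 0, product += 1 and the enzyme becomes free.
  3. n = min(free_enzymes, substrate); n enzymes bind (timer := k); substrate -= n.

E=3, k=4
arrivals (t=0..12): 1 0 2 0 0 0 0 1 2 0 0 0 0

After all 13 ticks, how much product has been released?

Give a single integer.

Answer: 6

Derivation:
t=0: arr=1 -> substrate=0 bound=1 product=0
t=1: arr=0 -> substrate=0 bound=1 product=0
t=2: arr=2 -> substrate=0 bound=3 product=0
t=3: arr=0 -> substrate=0 bound=3 product=0
t=4: arr=0 -> substrate=0 bound=2 product=1
t=5: arr=0 -> substrate=0 bound=2 product=1
t=6: arr=0 -> substrate=0 bound=0 product=3
t=7: arr=1 -> substrate=0 bound=1 product=3
t=8: arr=2 -> substrate=0 bound=3 product=3
t=9: arr=0 -> substrate=0 bound=3 product=3
t=10: arr=0 -> substrate=0 bound=3 product=3
t=11: arr=0 -> substrate=0 bound=2 product=4
t=12: arr=0 -> substrate=0 bound=0 product=6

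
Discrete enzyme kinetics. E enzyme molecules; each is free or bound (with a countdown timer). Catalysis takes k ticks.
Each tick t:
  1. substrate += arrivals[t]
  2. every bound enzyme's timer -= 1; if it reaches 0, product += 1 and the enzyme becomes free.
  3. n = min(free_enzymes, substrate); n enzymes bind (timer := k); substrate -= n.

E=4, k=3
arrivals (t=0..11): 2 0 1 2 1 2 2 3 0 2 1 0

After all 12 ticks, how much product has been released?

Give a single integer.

t=0: arr=2 -> substrate=0 bound=2 product=0
t=1: arr=0 -> substrate=0 bound=2 product=0
t=2: arr=1 -> substrate=0 bound=3 product=0
t=3: arr=2 -> substrate=0 bound=3 product=2
t=4: arr=1 -> substrate=0 bound=4 product=2
t=5: arr=2 -> substrate=1 bound=4 product=3
t=6: arr=2 -> substrate=1 bound=4 product=5
t=7: arr=3 -> substrate=3 bound=4 product=6
t=8: arr=0 -> substrate=2 bound=4 product=7
t=9: arr=2 -> substrate=2 bound=4 product=9
t=10: arr=1 -> substrate=2 bound=4 product=10
t=11: arr=0 -> substrate=1 bound=4 product=11

Answer: 11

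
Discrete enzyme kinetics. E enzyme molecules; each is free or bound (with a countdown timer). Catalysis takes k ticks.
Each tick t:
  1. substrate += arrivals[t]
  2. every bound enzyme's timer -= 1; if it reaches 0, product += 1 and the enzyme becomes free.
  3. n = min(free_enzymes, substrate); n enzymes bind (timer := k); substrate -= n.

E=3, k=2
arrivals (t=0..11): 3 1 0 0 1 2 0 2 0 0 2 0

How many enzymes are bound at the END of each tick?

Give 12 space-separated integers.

t=0: arr=3 -> substrate=0 bound=3 product=0
t=1: arr=1 -> substrate=1 bound=3 product=0
t=2: arr=0 -> substrate=0 bound=1 product=3
t=3: arr=0 -> substrate=0 bound=1 product=3
t=4: arr=1 -> substrate=0 bound=1 product=4
t=5: arr=2 -> substrate=0 bound=3 product=4
t=6: arr=0 -> substrate=0 bound=2 product=5
t=7: arr=2 -> substrate=0 bound=2 product=7
t=8: arr=0 -> substrate=0 bound=2 product=7
t=9: arr=0 -> substrate=0 bound=0 product=9
t=10: arr=2 -> substrate=0 bound=2 product=9
t=11: arr=0 -> substrate=0 bound=2 product=9

Answer: 3 3 1 1 1 3 2 2 2 0 2 2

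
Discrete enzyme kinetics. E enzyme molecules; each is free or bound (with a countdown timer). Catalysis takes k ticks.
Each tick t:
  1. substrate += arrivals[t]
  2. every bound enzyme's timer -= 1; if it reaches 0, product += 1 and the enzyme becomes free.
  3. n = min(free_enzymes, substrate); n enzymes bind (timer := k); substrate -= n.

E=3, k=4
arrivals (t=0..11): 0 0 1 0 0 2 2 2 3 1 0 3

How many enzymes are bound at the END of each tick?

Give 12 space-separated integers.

t=0: arr=0 -> substrate=0 bound=0 product=0
t=1: arr=0 -> substrate=0 bound=0 product=0
t=2: arr=1 -> substrate=0 bound=1 product=0
t=3: arr=0 -> substrate=0 bound=1 product=0
t=4: arr=0 -> substrate=0 bound=1 product=0
t=5: arr=2 -> substrate=0 bound=3 product=0
t=6: arr=2 -> substrate=1 bound=3 product=1
t=7: arr=2 -> substrate=3 bound=3 product=1
t=8: arr=3 -> substrate=6 bound=3 product=1
t=9: arr=1 -> substrate=5 bound=3 product=3
t=10: arr=0 -> substrate=4 bound=3 product=4
t=11: arr=3 -> substrate=7 bound=3 product=4

Answer: 0 0 1 1 1 3 3 3 3 3 3 3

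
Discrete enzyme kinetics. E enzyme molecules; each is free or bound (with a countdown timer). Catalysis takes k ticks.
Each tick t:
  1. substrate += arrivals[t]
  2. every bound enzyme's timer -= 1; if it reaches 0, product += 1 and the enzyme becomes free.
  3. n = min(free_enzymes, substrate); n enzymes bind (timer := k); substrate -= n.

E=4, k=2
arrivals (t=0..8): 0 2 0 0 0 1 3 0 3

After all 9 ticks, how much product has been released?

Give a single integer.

Answer: 6

Derivation:
t=0: arr=0 -> substrate=0 bound=0 product=0
t=1: arr=2 -> substrate=0 bound=2 product=0
t=2: arr=0 -> substrate=0 bound=2 product=0
t=3: arr=0 -> substrate=0 bound=0 product=2
t=4: arr=0 -> substrate=0 bound=0 product=2
t=5: arr=1 -> substrate=0 bound=1 product=2
t=6: arr=3 -> substrate=0 bound=4 product=2
t=7: arr=0 -> substrate=0 bound=3 product=3
t=8: arr=3 -> substrate=0 bound=3 product=6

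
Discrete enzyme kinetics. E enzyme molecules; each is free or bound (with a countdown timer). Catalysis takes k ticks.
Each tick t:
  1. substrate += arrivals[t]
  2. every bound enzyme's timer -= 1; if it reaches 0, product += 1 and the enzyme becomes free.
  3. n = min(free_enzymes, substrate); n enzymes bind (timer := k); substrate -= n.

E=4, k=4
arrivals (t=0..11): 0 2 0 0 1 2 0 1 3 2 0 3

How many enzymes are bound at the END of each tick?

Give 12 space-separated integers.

t=0: arr=0 -> substrate=0 bound=0 product=0
t=1: arr=2 -> substrate=0 bound=2 product=0
t=2: arr=0 -> substrate=0 bound=2 product=0
t=3: arr=0 -> substrate=0 bound=2 product=0
t=4: arr=1 -> substrate=0 bound=3 product=0
t=5: arr=2 -> substrate=0 bound=3 product=2
t=6: arr=0 -> substrate=0 bound=3 product=2
t=7: arr=1 -> substrate=0 bound=4 product=2
t=8: arr=3 -> substrate=2 bound=4 product=3
t=9: arr=2 -> substrate=2 bound=4 product=5
t=10: arr=0 -> substrate=2 bound=4 product=5
t=11: arr=3 -> substrate=4 bound=4 product=6

Answer: 0 2 2 2 3 3 3 4 4 4 4 4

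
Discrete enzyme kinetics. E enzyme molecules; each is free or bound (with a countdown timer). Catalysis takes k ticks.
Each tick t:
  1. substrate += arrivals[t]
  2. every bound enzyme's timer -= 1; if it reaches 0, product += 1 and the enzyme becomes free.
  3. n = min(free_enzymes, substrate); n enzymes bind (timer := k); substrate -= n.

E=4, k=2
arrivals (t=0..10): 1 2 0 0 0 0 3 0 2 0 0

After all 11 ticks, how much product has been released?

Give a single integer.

t=0: arr=1 -> substrate=0 bound=1 product=0
t=1: arr=2 -> substrate=0 bound=3 product=0
t=2: arr=0 -> substrate=0 bound=2 product=1
t=3: arr=0 -> substrate=0 bound=0 product=3
t=4: arr=0 -> substrate=0 bound=0 product=3
t=5: arr=0 -> substrate=0 bound=0 product=3
t=6: arr=3 -> substrate=0 bound=3 product=3
t=7: arr=0 -> substrate=0 bound=3 product=3
t=8: arr=2 -> substrate=0 bound=2 product=6
t=9: arr=0 -> substrate=0 bound=2 product=6
t=10: arr=0 -> substrate=0 bound=0 product=8

Answer: 8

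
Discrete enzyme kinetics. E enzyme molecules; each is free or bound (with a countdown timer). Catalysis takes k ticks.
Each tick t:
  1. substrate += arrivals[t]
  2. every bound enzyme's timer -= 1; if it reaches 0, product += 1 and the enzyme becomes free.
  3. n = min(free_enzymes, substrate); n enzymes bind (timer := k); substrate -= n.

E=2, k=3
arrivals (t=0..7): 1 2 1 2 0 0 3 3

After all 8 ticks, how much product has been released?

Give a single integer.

Answer: 4

Derivation:
t=0: arr=1 -> substrate=0 bound=1 product=0
t=1: arr=2 -> substrate=1 bound=2 product=0
t=2: arr=1 -> substrate=2 bound=2 product=0
t=3: arr=2 -> substrate=3 bound=2 product=1
t=4: arr=0 -> substrate=2 bound=2 product=2
t=5: arr=0 -> substrate=2 bound=2 product=2
t=6: arr=3 -> substrate=4 bound=2 product=3
t=7: arr=3 -> substrate=6 bound=2 product=4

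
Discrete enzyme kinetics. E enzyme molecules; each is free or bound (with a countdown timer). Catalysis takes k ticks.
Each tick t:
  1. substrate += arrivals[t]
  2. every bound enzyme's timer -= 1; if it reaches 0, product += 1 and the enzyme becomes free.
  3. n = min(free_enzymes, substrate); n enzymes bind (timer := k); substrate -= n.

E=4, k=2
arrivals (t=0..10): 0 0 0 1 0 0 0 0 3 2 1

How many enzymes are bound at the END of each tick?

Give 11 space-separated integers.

t=0: arr=0 -> substrate=0 bound=0 product=0
t=1: arr=0 -> substrate=0 bound=0 product=0
t=2: arr=0 -> substrate=0 bound=0 product=0
t=3: arr=1 -> substrate=0 bound=1 product=0
t=4: arr=0 -> substrate=0 bound=1 product=0
t=5: arr=0 -> substrate=0 bound=0 product=1
t=6: arr=0 -> substrate=0 bound=0 product=1
t=7: arr=0 -> substrate=0 bound=0 product=1
t=8: arr=3 -> substrate=0 bound=3 product=1
t=9: arr=2 -> substrate=1 bound=4 product=1
t=10: arr=1 -> substrate=0 bound=3 product=4

Answer: 0 0 0 1 1 0 0 0 3 4 3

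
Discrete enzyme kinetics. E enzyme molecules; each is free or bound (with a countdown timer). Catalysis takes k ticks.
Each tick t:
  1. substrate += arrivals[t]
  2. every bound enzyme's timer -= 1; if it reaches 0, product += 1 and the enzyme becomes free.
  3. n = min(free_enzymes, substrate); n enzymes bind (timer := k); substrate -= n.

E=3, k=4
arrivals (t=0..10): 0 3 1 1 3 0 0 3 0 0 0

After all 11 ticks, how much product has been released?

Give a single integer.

Answer: 6

Derivation:
t=0: arr=0 -> substrate=0 bound=0 product=0
t=1: arr=3 -> substrate=0 bound=3 product=0
t=2: arr=1 -> substrate=1 bound=3 product=0
t=3: arr=1 -> substrate=2 bound=3 product=0
t=4: arr=3 -> substrate=5 bound=3 product=0
t=5: arr=0 -> substrate=2 bound=3 product=3
t=6: arr=0 -> substrate=2 bound=3 product=3
t=7: arr=3 -> substrate=5 bound=3 product=3
t=8: arr=0 -> substrate=5 bound=3 product=3
t=9: arr=0 -> substrate=2 bound=3 product=6
t=10: arr=0 -> substrate=2 bound=3 product=6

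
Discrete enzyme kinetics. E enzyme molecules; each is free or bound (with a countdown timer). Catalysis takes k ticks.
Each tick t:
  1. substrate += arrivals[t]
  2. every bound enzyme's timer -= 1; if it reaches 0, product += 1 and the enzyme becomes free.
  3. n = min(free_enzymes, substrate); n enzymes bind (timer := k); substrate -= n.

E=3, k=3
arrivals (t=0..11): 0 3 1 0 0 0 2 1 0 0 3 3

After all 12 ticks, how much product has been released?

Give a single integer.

Answer: 7

Derivation:
t=0: arr=0 -> substrate=0 bound=0 product=0
t=1: arr=3 -> substrate=0 bound=3 product=0
t=2: arr=1 -> substrate=1 bound=3 product=0
t=3: arr=0 -> substrate=1 bound=3 product=0
t=4: arr=0 -> substrate=0 bound=1 product=3
t=5: arr=0 -> substrate=0 bound=1 product=3
t=6: arr=2 -> substrate=0 bound=3 product=3
t=7: arr=1 -> substrate=0 bound=3 product=4
t=8: arr=0 -> substrate=0 bound=3 product=4
t=9: arr=0 -> substrate=0 bound=1 product=6
t=10: arr=3 -> substrate=0 bound=3 product=7
t=11: arr=3 -> substrate=3 bound=3 product=7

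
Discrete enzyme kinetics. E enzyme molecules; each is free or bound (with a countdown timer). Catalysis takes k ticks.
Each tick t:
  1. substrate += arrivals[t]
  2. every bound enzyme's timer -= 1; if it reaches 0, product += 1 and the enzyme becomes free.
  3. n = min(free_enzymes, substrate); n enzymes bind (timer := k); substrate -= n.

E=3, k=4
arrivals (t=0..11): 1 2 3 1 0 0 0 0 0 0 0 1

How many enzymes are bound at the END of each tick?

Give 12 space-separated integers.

t=0: arr=1 -> substrate=0 bound=1 product=0
t=1: arr=2 -> substrate=0 bound=3 product=0
t=2: arr=3 -> substrate=3 bound=3 product=0
t=3: arr=1 -> substrate=4 bound=3 product=0
t=4: arr=0 -> substrate=3 bound=3 product=1
t=5: arr=0 -> substrate=1 bound=3 product=3
t=6: arr=0 -> substrate=1 bound=3 product=3
t=7: arr=0 -> substrate=1 bound=3 product=3
t=8: arr=0 -> substrate=0 bound=3 product=4
t=9: arr=0 -> substrate=0 bound=1 product=6
t=10: arr=0 -> substrate=0 bound=1 product=6
t=11: arr=1 -> substrate=0 bound=2 product=6

Answer: 1 3 3 3 3 3 3 3 3 1 1 2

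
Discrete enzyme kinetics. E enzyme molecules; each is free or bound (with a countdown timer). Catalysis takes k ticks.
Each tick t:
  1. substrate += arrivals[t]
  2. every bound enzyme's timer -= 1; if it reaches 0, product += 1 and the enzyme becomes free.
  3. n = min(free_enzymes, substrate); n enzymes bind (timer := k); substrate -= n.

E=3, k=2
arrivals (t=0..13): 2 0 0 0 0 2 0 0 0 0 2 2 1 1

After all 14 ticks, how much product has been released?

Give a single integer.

t=0: arr=2 -> substrate=0 bound=2 product=0
t=1: arr=0 -> substrate=0 bound=2 product=0
t=2: arr=0 -> substrate=0 bound=0 product=2
t=3: arr=0 -> substrate=0 bound=0 product=2
t=4: arr=0 -> substrate=0 bound=0 product=2
t=5: arr=2 -> substrate=0 bound=2 product=2
t=6: arr=0 -> substrate=0 bound=2 product=2
t=7: arr=0 -> substrate=0 bound=0 product=4
t=8: arr=0 -> substrate=0 bound=0 product=4
t=9: arr=0 -> substrate=0 bound=0 product=4
t=10: arr=2 -> substrate=0 bound=2 product=4
t=11: arr=2 -> substrate=1 bound=3 product=4
t=12: arr=1 -> substrate=0 bound=3 product=6
t=13: arr=1 -> substrate=0 bound=3 product=7

Answer: 7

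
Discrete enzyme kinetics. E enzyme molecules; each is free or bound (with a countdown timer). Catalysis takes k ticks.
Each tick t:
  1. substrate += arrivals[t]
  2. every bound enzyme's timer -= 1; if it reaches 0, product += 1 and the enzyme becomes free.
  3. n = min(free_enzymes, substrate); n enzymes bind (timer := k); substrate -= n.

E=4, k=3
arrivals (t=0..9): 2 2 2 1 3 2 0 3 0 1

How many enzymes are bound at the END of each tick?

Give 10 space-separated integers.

t=0: arr=2 -> substrate=0 bound=2 product=0
t=1: arr=2 -> substrate=0 bound=4 product=0
t=2: arr=2 -> substrate=2 bound=4 product=0
t=3: arr=1 -> substrate=1 bound=4 product=2
t=4: arr=3 -> substrate=2 bound=4 product=4
t=5: arr=2 -> substrate=4 bound=4 product=4
t=6: arr=0 -> substrate=2 bound=4 product=6
t=7: arr=3 -> substrate=3 bound=4 product=8
t=8: arr=0 -> substrate=3 bound=4 product=8
t=9: arr=1 -> substrate=2 bound=4 product=10

Answer: 2 4 4 4 4 4 4 4 4 4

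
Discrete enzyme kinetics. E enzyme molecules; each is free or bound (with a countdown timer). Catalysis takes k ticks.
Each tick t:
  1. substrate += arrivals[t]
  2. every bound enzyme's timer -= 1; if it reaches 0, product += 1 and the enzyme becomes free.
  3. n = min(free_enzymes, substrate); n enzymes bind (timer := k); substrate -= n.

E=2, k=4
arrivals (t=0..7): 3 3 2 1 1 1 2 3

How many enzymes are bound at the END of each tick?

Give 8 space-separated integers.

Answer: 2 2 2 2 2 2 2 2

Derivation:
t=0: arr=3 -> substrate=1 bound=2 product=0
t=1: arr=3 -> substrate=4 bound=2 product=0
t=2: arr=2 -> substrate=6 bound=2 product=0
t=3: arr=1 -> substrate=7 bound=2 product=0
t=4: arr=1 -> substrate=6 bound=2 product=2
t=5: arr=1 -> substrate=7 bound=2 product=2
t=6: arr=2 -> substrate=9 bound=2 product=2
t=7: arr=3 -> substrate=12 bound=2 product=2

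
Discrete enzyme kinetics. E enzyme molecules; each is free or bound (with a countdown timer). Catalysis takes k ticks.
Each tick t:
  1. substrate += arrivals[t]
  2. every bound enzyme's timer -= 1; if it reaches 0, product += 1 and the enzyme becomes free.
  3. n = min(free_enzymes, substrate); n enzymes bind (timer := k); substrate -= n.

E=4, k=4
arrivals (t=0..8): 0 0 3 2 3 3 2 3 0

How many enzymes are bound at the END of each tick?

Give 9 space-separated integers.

Answer: 0 0 3 4 4 4 4 4 4

Derivation:
t=0: arr=0 -> substrate=0 bound=0 product=0
t=1: arr=0 -> substrate=0 bound=0 product=0
t=2: arr=3 -> substrate=0 bound=3 product=0
t=3: arr=2 -> substrate=1 bound=4 product=0
t=4: arr=3 -> substrate=4 bound=4 product=0
t=5: arr=3 -> substrate=7 bound=4 product=0
t=6: arr=2 -> substrate=6 bound=4 product=3
t=7: arr=3 -> substrate=8 bound=4 product=4
t=8: arr=0 -> substrate=8 bound=4 product=4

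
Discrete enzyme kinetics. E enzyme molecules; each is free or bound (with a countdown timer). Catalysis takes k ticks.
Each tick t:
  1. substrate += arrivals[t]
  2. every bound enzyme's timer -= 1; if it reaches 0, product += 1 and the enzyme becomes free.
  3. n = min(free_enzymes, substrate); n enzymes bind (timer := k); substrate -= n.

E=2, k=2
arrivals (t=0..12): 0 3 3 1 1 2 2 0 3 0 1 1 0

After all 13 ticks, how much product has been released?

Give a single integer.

Answer: 10

Derivation:
t=0: arr=0 -> substrate=0 bound=0 product=0
t=1: arr=3 -> substrate=1 bound=2 product=0
t=2: arr=3 -> substrate=4 bound=2 product=0
t=3: arr=1 -> substrate=3 bound=2 product=2
t=4: arr=1 -> substrate=4 bound=2 product=2
t=5: arr=2 -> substrate=4 bound=2 product=4
t=6: arr=2 -> substrate=6 bound=2 product=4
t=7: arr=0 -> substrate=4 bound=2 product=6
t=8: arr=3 -> substrate=7 bound=2 product=6
t=9: arr=0 -> substrate=5 bound=2 product=8
t=10: arr=1 -> substrate=6 bound=2 product=8
t=11: arr=1 -> substrate=5 bound=2 product=10
t=12: arr=0 -> substrate=5 bound=2 product=10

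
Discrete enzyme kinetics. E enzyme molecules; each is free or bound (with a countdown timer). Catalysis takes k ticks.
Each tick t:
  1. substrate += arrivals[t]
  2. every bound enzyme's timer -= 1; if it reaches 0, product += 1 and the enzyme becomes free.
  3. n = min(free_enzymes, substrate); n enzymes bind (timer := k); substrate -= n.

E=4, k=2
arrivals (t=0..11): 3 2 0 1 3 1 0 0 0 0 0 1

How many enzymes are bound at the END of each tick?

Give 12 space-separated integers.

t=0: arr=3 -> substrate=0 bound=3 product=0
t=1: arr=2 -> substrate=1 bound=4 product=0
t=2: arr=0 -> substrate=0 bound=2 product=3
t=3: arr=1 -> substrate=0 bound=2 product=4
t=4: arr=3 -> substrate=0 bound=4 product=5
t=5: arr=1 -> substrate=0 bound=4 product=6
t=6: arr=0 -> substrate=0 bound=1 product=9
t=7: arr=0 -> substrate=0 bound=0 product=10
t=8: arr=0 -> substrate=0 bound=0 product=10
t=9: arr=0 -> substrate=0 bound=0 product=10
t=10: arr=0 -> substrate=0 bound=0 product=10
t=11: arr=1 -> substrate=0 bound=1 product=10

Answer: 3 4 2 2 4 4 1 0 0 0 0 1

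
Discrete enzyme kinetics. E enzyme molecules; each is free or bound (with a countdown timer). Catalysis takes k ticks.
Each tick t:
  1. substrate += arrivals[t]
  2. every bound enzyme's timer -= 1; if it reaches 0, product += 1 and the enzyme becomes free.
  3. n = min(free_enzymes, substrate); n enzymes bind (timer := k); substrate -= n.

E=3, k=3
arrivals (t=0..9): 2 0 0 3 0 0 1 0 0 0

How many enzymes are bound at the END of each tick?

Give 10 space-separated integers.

t=0: arr=2 -> substrate=0 bound=2 product=0
t=1: arr=0 -> substrate=0 bound=2 product=0
t=2: arr=0 -> substrate=0 bound=2 product=0
t=3: arr=3 -> substrate=0 bound=3 product=2
t=4: arr=0 -> substrate=0 bound=3 product=2
t=5: arr=0 -> substrate=0 bound=3 product=2
t=6: arr=1 -> substrate=0 bound=1 product=5
t=7: arr=0 -> substrate=0 bound=1 product=5
t=8: arr=0 -> substrate=0 bound=1 product=5
t=9: arr=0 -> substrate=0 bound=0 product=6

Answer: 2 2 2 3 3 3 1 1 1 0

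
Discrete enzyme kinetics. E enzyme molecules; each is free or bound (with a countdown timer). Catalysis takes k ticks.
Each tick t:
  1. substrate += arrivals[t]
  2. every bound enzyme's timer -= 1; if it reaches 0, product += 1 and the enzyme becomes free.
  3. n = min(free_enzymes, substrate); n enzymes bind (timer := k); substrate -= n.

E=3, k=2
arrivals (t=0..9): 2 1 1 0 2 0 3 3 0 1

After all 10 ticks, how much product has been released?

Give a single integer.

t=0: arr=2 -> substrate=0 bound=2 product=0
t=1: arr=1 -> substrate=0 bound=3 product=0
t=2: arr=1 -> substrate=0 bound=2 product=2
t=3: arr=0 -> substrate=0 bound=1 product=3
t=4: arr=2 -> substrate=0 bound=2 product=4
t=5: arr=0 -> substrate=0 bound=2 product=4
t=6: arr=3 -> substrate=0 bound=3 product=6
t=7: arr=3 -> substrate=3 bound=3 product=6
t=8: arr=0 -> substrate=0 bound=3 product=9
t=9: arr=1 -> substrate=1 bound=3 product=9

Answer: 9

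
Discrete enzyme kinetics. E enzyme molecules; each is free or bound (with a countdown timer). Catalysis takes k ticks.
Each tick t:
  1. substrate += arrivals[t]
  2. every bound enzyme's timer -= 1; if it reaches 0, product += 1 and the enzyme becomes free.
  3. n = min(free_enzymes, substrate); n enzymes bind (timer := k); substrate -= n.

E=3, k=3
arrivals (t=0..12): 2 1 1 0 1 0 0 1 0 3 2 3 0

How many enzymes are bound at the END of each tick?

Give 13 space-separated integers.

t=0: arr=2 -> substrate=0 bound=2 product=0
t=1: arr=1 -> substrate=0 bound=3 product=0
t=2: arr=1 -> substrate=1 bound=3 product=0
t=3: arr=0 -> substrate=0 bound=2 product=2
t=4: arr=1 -> substrate=0 bound=2 product=3
t=5: arr=0 -> substrate=0 bound=2 product=3
t=6: arr=0 -> substrate=0 bound=1 product=4
t=7: arr=1 -> substrate=0 bound=1 product=5
t=8: arr=0 -> substrate=0 bound=1 product=5
t=9: arr=3 -> substrate=1 bound=3 product=5
t=10: arr=2 -> substrate=2 bound=3 product=6
t=11: arr=3 -> substrate=5 bound=3 product=6
t=12: arr=0 -> substrate=3 bound=3 product=8

Answer: 2 3 3 2 2 2 1 1 1 3 3 3 3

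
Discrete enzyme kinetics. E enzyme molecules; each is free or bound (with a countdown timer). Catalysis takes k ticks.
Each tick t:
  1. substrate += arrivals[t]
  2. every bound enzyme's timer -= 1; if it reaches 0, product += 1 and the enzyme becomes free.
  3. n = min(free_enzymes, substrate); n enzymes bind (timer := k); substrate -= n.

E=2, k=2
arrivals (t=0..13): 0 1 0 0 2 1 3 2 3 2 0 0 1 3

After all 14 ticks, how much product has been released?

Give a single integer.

Answer: 9

Derivation:
t=0: arr=0 -> substrate=0 bound=0 product=0
t=1: arr=1 -> substrate=0 bound=1 product=0
t=2: arr=0 -> substrate=0 bound=1 product=0
t=3: arr=0 -> substrate=0 bound=0 product=1
t=4: arr=2 -> substrate=0 bound=2 product=1
t=5: arr=1 -> substrate=1 bound=2 product=1
t=6: arr=3 -> substrate=2 bound=2 product=3
t=7: arr=2 -> substrate=4 bound=2 product=3
t=8: arr=3 -> substrate=5 bound=2 product=5
t=9: arr=2 -> substrate=7 bound=2 product=5
t=10: arr=0 -> substrate=5 bound=2 product=7
t=11: arr=0 -> substrate=5 bound=2 product=7
t=12: arr=1 -> substrate=4 bound=2 product=9
t=13: arr=3 -> substrate=7 bound=2 product=9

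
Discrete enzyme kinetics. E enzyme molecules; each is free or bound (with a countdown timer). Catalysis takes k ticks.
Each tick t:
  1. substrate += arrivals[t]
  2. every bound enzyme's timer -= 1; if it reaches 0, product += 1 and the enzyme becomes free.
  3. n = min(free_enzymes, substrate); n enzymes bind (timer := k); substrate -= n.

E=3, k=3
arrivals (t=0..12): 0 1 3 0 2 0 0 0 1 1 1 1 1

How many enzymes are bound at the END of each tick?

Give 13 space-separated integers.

t=0: arr=0 -> substrate=0 bound=0 product=0
t=1: arr=1 -> substrate=0 bound=1 product=0
t=2: arr=3 -> substrate=1 bound=3 product=0
t=3: arr=0 -> substrate=1 bound=3 product=0
t=4: arr=2 -> substrate=2 bound=3 product=1
t=5: arr=0 -> substrate=0 bound=3 product=3
t=6: arr=0 -> substrate=0 bound=3 product=3
t=7: arr=0 -> substrate=0 bound=2 product=4
t=8: arr=1 -> substrate=0 bound=1 product=6
t=9: arr=1 -> substrate=0 bound=2 product=6
t=10: arr=1 -> substrate=0 bound=3 product=6
t=11: arr=1 -> substrate=0 bound=3 product=7
t=12: arr=1 -> substrate=0 bound=3 product=8

Answer: 0 1 3 3 3 3 3 2 1 2 3 3 3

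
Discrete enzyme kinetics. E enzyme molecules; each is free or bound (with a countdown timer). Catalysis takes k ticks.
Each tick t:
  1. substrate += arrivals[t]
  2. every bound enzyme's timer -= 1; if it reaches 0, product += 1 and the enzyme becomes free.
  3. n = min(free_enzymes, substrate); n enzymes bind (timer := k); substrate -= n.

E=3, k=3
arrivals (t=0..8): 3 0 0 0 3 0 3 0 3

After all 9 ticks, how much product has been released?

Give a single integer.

Answer: 6

Derivation:
t=0: arr=3 -> substrate=0 bound=3 product=0
t=1: arr=0 -> substrate=0 bound=3 product=0
t=2: arr=0 -> substrate=0 bound=3 product=0
t=3: arr=0 -> substrate=0 bound=0 product=3
t=4: arr=3 -> substrate=0 bound=3 product=3
t=5: arr=0 -> substrate=0 bound=3 product=3
t=6: arr=3 -> substrate=3 bound=3 product=3
t=7: arr=0 -> substrate=0 bound=3 product=6
t=8: arr=3 -> substrate=3 bound=3 product=6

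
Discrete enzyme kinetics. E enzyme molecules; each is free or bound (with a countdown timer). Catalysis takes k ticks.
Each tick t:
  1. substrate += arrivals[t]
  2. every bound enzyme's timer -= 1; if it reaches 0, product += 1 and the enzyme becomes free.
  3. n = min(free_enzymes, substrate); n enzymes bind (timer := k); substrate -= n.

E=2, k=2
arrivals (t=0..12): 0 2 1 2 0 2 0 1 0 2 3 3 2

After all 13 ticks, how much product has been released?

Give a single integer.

t=0: arr=0 -> substrate=0 bound=0 product=0
t=1: arr=2 -> substrate=0 bound=2 product=0
t=2: arr=1 -> substrate=1 bound=2 product=0
t=3: arr=2 -> substrate=1 bound=2 product=2
t=4: arr=0 -> substrate=1 bound=2 product=2
t=5: arr=2 -> substrate=1 bound=2 product=4
t=6: arr=0 -> substrate=1 bound=2 product=4
t=7: arr=1 -> substrate=0 bound=2 product=6
t=8: arr=0 -> substrate=0 bound=2 product=6
t=9: arr=2 -> substrate=0 bound=2 product=8
t=10: arr=3 -> substrate=3 bound=2 product=8
t=11: arr=3 -> substrate=4 bound=2 product=10
t=12: arr=2 -> substrate=6 bound=2 product=10

Answer: 10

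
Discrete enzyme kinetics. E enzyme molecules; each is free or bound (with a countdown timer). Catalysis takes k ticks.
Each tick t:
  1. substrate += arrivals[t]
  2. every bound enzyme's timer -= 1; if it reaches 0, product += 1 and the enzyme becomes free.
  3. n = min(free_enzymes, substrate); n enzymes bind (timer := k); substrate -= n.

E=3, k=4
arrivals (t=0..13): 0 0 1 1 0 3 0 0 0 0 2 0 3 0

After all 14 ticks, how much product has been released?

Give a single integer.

Answer: 5

Derivation:
t=0: arr=0 -> substrate=0 bound=0 product=0
t=1: arr=0 -> substrate=0 bound=0 product=0
t=2: arr=1 -> substrate=0 bound=1 product=0
t=3: arr=1 -> substrate=0 bound=2 product=0
t=4: arr=0 -> substrate=0 bound=2 product=0
t=5: arr=3 -> substrate=2 bound=3 product=0
t=6: arr=0 -> substrate=1 bound=3 product=1
t=7: arr=0 -> substrate=0 bound=3 product=2
t=8: arr=0 -> substrate=0 bound=3 product=2
t=9: arr=0 -> substrate=0 bound=2 product=3
t=10: arr=2 -> substrate=0 bound=3 product=4
t=11: arr=0 -> substrate=0 bound=2 product=5
t=12: arr=3 -> substrate=2 bound=3 product=5
t=13: arr=0 -> substrate=2 bound=3 product=5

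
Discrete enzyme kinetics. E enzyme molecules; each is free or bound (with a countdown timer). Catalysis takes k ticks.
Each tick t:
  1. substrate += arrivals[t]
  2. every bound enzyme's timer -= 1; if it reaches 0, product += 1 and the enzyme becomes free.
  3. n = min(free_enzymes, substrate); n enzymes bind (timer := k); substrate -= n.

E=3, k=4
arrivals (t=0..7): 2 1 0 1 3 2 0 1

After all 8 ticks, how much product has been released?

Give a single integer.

Answer: 3

Derivation:
t=0: arr=2 -> substrate=0 bound=2 product=0
t=1: arr=1 -> substrate=0 bound=3 product=0
t=2: arr=0 -> substrate=0 bound=3 product=0
t=3: arr=1 -> substrate=1 bound=3 product=0
t=4: arr=3 -> substrate=2 bound=3 product=2
t=5: arr=2 -> substrate=3 bound=3 product=3
t=6: arr=0 -> substrate=3 bound=3 product=3
t=7: arr=1 -> substrate=4 bound=3 product=3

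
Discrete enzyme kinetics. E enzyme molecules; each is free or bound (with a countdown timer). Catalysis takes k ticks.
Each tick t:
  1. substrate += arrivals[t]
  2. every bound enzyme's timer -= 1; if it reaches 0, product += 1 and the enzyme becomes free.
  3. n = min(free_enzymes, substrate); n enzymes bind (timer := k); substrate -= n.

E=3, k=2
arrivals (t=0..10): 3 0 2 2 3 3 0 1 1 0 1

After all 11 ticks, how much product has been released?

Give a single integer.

t=0: arr=3 -> substrate=0 bound=3 product=0
t=1: arr=0 -> substrate=0 bound=3 product=0
t=2: arr=2 -> substrate=0 bound=2 product=3
t=3: arr=2 -> substrate=1 bound=3 product=3
t=4: arr=3 -> substrate=2 bound=3 product=5
t=5: arr=3 -> substrate=4 bound=3 product=6
t=6: arr=0 -> substrate=2 bound=3 product=8
t=7: arr=1 -> substrate=2 bound=3 product=9
t=8: arr=1 -> substrate=1 bound=3 product=11
t=9: arr=0 -> substrate=0 bound=3 product=12
t=10: arr=1 -> substrate=0 bound=2 product=14

Answer: 14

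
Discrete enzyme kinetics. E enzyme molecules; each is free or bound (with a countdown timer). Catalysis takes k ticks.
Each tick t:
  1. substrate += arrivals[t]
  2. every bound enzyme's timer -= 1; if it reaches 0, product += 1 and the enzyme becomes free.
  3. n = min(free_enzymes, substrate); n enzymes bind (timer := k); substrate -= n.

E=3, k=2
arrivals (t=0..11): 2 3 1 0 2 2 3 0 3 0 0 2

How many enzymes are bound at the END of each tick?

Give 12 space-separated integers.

Answer: 2 3 3 3 3 3 3 3 3 3 2 3

Derivation:
t=0: arr=2 -> substrate=0 bound=2 product=0
t=1: arr=3 -> substrate=2 bound=3 product=0
t=2: arr=1 -> substrate=1 bound=3 product=2
t=3: arr=0 -> substrate=0 bound=3 product=3
t=4: arr=2 -> substrate=0 bound=3 product=5
t=5: arr=2 -> substrate=1 bound=3 product=6
t=6: arr=3 -> substrate=2 bound=3 product=8
t=7: arr=0 -> substrate=1 bound=3 product=9
t=8: arr=3 -> substrate=2 bound=3 product=11
t=9: arr=0 -> substrate=1 bound=3 product=12
t=10: arr=0 -> substrate=0 bound=2 product=14
t=11: arr=2 -> substrate=0 bound=3 product=15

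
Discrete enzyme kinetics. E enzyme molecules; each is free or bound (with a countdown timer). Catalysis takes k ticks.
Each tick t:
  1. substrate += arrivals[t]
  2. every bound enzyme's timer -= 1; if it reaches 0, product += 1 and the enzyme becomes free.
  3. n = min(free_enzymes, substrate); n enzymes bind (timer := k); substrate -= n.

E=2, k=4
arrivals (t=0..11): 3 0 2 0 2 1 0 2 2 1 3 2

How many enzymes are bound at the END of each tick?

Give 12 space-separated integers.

t=0: arr=3 -> substrate=1 bound=2 product=0
t=1: arr=0 -> substrate=1 bound=2 product=0
t=2: arr=2 -> substrate=3 bound=2 product=0
t=3: arr=0 -> substrate=3 bound=2 product=0
t=4: arr=2 -> substrate=3 bound=2 product=2
t=5: arr=1 -> substrate=4 bound=2 product=2
t=6: arr=0 -> substrate=4 bound=2 product=2
t=7: arr=2 -> substrate=6 bound=2 product=2
t=8: arr=2 -> substrate=6 bound=2 product=4
t=9: arr=1 -> substrate=7 bound=2 product=4
t=10: arr=3 -> substrate=10 bound=2 product=4
t=11: arr=2 -> substrate=12 bound=2 product=4

Answer: 2 2 2 2 2 2 2 2 2 2 2 2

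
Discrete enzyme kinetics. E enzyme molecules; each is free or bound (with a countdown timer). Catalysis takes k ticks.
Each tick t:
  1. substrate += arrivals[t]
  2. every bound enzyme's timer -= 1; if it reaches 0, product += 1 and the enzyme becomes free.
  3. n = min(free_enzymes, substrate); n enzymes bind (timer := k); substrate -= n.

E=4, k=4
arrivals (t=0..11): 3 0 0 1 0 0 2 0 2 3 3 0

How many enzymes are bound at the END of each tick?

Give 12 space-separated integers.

t=0: arr=3 -> substrate=0 bound=3 product=0
t=1: arr=0 -> substrate=0 bound=3 product=0
t=2: arr=0 -> substrate=0 bound=3 product=0
t=3: arr=1 -> substrate=0 bound=4 product=0
t=4: arr=0 -> substrate=0 bound=1 product=3
t=5: arr=0 -> substrate=0 bound=1 product=3
t=6: arr=2 -> substrate=0 bound=3 product=3
t=7: arr=0 -> substrate=0 bound=2 product=4
t=8: arr=2 -> substrate=0 bound=4 product=4
t=9: arr=3 -> substrate=3 bound=4 product=4
t=10: arr=3 -> substrate=4 bound=4 product=6
t=11: arr=0 -> substrate=4 bound=4 product=6

Answer: 3 3 3 4 1 1 3 2 4 4 4 4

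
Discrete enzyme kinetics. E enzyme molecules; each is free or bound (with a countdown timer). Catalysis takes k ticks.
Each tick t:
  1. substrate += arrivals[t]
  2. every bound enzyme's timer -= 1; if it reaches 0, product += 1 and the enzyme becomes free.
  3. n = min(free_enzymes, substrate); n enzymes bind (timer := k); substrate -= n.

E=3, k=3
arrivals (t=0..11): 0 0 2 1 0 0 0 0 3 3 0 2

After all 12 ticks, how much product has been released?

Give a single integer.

Answer: 6

Derivation:
t=0: arr=0 -> substrate=0 bound=0 product=0
t=1: arr=0 -> substrate=0 bound=0 product=0
t=2: arr=2 -> substrate=0 bound=2 product=0
t=3: arr=1 -> substrate=0 bound=3 product=0
t=4: arr=0 -> substrate=0 bound=3 product=0
t=5: arr=0 -> substrate=0 bound=1 product=2
t=6: arr=0 -> substrate=0 bound=0 product=3
t=7: arr=0 -> substrate=0 bound=0 product=3
t=8: arr=3 -> substrate=0 bound=3 product=3
t=9: arr=3 -> substrate=3 bound=3 product=3
t=10: arr=0 -> substrate=3 bound=3 product=3
t=11: arr=2 -> substrate=2 bound=3 product=6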